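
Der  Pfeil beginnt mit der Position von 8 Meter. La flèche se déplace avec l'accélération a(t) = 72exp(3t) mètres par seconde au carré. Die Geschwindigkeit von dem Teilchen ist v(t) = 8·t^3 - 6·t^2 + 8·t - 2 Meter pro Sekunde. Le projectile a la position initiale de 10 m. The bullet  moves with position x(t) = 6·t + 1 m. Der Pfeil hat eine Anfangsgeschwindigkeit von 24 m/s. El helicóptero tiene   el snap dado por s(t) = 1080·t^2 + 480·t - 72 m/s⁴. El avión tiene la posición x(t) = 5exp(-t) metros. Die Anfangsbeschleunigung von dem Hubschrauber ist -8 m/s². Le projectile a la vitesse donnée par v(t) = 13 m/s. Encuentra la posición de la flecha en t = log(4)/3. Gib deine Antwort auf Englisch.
We must find the antiderivative of our acceleration equation a(t) = 72·exp(3·t) 2 times. The integral of acceleration, with v(0) = 24, gives velocity: v(t) = 24·exp(3·t). Integrating velocity and using the initial condition x(0) = 8, we get x(t) = 8·exp(3·t). From the given position equation x(t) = 8·exp(3·t), we substitute t = log(4)/3 to get x = 32.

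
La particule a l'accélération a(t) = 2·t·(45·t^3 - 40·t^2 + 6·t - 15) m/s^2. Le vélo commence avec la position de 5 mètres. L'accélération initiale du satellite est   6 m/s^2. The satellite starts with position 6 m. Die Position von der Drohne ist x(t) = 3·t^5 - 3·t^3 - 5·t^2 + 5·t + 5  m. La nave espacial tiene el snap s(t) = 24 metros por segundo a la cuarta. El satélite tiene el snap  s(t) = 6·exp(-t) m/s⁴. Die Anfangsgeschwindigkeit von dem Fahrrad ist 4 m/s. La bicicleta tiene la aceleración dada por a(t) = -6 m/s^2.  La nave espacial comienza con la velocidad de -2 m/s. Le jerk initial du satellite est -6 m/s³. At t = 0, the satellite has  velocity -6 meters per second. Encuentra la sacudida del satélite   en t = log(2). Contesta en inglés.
To solve this, we need to take 1 integral of our snap equation s(t) = 6·exp(-t). The integral of snap, with j(0) = -6, gives jerk: j(t) = -6·exp(-t). Using j(t) = -6·exp(-t) and substituting t = log(2), we find j = -3.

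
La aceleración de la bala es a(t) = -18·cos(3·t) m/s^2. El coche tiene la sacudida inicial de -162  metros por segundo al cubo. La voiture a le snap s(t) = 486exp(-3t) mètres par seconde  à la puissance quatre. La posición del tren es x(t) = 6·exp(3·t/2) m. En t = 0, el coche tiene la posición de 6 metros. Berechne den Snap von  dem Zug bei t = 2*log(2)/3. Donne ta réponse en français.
Nous devons dériver notre équation de la position x(t) = 6·exp(3·t/2) 4 fois. En dérivant la position, nous obtenons la vitesse: v(t) = 9·exp(3·t/2). En prenant d/dt de v(t), nous trouvons a(t) = 27·exp(3·t/2)/2. La dérivée de l'accélération donne le jerk: j(t) = 81·exp(3·t/2)/4. En prenant d/dt de j(t), nous trouvons s(t) = 243·exp(3·t/2)/8. Nous avons le snap s(t) = 243·exp(3·t/2)/8. En substituant t = 2*log(2)/3: s(2*log(2)/3) = 243/4.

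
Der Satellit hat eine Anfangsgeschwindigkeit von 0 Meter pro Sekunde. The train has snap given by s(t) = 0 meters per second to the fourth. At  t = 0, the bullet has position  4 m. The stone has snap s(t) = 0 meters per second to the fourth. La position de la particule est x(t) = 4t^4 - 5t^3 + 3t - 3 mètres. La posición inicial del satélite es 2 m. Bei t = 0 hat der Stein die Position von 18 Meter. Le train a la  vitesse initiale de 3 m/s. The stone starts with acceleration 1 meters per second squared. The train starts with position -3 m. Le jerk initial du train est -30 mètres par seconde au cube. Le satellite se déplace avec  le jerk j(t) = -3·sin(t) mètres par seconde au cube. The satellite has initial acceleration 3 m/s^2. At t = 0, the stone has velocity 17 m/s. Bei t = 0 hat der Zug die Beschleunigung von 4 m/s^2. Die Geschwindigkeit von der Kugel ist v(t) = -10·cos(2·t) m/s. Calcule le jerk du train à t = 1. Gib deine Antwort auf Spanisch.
Para resolver esto, necesitamos tomar 1 integral de nuestra ecuación del snap s(t) = 0. La integral del snap es la sacudida. Usando j(0) = -30, obtenemos j(t) = -30. De la ecuación de la sacudida j(t) = -30, sustituimos t = 1 para obtener j = -30.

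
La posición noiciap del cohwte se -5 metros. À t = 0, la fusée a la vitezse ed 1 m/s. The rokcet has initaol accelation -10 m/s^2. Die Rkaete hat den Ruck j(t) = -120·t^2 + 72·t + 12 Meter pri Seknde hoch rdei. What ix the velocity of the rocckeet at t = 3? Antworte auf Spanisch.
Partiendo de la sacudida j(t) = -120·t^2 + 72·t + 12, tomamos 2 integrales. Tomando ∫j(t)dt y aplicando a(0) = -10, encontramos a(t) = -40·t^3 + 36·t^2 + 12·t - 10. La antiderivada de la aceleración es la velocidad. Usando v(0) = 1, obtenemos v(t) = -10·t^4 + 12·t^3 + 6·t^2 - 10·t + 1. De la ecuación de la velocidad v(t) = -10·t^4 + 12·t^3 + 6·t^2 - 10·t + 1, sustituimos t = 3 para obtener v = -461.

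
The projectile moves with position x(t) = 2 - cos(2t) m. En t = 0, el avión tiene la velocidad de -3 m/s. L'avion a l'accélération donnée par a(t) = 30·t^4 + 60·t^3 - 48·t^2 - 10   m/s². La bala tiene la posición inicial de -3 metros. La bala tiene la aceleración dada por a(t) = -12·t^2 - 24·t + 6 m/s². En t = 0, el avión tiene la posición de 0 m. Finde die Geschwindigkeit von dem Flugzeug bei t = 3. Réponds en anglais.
We need to integrate our acceleration equation a(t) = 30·t^4 + 60·t^3 - 48·t^2 - 10 1 time. Finding the integral of a(t) and using v(0) = -3: v(t) = 6·t^5 + 15·t^4 - 16·t^3 - 10·t - 3. Using v(t) = 6·t^5 + 15·t^4 - 16·t^3 - 10·t - 3 and substituting t = 3, we find v = 2208.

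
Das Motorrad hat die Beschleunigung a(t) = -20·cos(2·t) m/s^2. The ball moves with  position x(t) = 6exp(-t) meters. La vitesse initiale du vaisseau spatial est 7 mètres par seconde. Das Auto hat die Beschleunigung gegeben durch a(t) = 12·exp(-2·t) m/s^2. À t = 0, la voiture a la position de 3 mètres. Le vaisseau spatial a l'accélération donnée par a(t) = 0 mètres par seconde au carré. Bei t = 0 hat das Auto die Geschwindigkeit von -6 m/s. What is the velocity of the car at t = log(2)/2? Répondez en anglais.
Starting from acceleration a(t) = 12·exp(-2·t), we take 1 integral. Taking ∫a(t)dt and applying v(0) = -6, we find v(t) = -6·exp(-2·t). We have velocity v(t) = -6·exp(-2·t). Substituting t = log(2)/2: v(log(2)/2) = -3.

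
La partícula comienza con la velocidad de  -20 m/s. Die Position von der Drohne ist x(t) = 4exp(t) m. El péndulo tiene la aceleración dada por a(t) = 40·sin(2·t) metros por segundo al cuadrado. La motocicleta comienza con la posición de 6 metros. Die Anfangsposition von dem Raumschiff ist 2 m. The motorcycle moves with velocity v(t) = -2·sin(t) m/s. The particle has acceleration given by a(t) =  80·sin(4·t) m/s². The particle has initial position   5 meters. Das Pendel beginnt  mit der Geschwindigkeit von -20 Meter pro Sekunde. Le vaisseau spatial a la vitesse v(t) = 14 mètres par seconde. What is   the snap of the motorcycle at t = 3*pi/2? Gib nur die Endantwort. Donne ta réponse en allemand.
Die Antwort ist 0.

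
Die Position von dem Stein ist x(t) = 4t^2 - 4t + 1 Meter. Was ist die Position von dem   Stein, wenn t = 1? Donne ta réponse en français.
De l'équation de la position x(t) = 4·t^2 - 4·t + 1, nous substituons t = 1 pour obtenir x = 1.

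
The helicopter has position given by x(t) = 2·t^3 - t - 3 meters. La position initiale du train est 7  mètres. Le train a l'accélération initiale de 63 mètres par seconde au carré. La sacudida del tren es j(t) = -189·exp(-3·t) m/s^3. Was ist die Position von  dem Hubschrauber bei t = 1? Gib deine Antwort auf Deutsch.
Wir haben die Position x(t) = 2·t^3 - t - 3. Durch Einsetzen von t = 1: x(1) = -2.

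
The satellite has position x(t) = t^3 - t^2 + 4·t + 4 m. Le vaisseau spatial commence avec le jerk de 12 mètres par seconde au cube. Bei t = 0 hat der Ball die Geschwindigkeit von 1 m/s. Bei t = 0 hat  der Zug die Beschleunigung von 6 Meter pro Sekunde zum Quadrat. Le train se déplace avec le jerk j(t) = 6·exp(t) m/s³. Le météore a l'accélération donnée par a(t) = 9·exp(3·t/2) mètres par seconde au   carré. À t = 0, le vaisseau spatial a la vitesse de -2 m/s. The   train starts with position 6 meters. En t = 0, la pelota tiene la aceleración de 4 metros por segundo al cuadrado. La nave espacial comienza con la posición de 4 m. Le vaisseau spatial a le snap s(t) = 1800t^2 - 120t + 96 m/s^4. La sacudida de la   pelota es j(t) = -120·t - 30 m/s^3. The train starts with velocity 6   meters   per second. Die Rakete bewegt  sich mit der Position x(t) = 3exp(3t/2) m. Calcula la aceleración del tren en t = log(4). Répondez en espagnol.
Para resolver esto, necesitamos tomar 1 integral de nuestra ecuación de la sacudida j(t) = 6·exp(t). Integrando la sacudida y usando la condición inicial a(0) = 6, obtenemos a(t) = 6·exp(t). Usando a(t) = 6·exp(t) y sustituyendo t = log(4), encontramos a = 24.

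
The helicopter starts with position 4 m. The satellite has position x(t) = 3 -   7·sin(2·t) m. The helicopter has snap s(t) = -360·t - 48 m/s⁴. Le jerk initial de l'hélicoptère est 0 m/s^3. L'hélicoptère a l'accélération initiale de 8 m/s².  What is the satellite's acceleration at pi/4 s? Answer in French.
Pour résoudre ceci, nous devons prendre 2 dérivées de notre équation de la position x(t) = 3 - 7·sin(2·t). La dérivée de la position donne la vitesse: v(t) = -14·cos(2·t). En dérivant la vitesse, nous obtenons l'accélération: a(t) = 28·sin(2·t). En utilisant a(t) = 28·sin(2·t) et en substituant t = pi/4, nous trouvons a = 28.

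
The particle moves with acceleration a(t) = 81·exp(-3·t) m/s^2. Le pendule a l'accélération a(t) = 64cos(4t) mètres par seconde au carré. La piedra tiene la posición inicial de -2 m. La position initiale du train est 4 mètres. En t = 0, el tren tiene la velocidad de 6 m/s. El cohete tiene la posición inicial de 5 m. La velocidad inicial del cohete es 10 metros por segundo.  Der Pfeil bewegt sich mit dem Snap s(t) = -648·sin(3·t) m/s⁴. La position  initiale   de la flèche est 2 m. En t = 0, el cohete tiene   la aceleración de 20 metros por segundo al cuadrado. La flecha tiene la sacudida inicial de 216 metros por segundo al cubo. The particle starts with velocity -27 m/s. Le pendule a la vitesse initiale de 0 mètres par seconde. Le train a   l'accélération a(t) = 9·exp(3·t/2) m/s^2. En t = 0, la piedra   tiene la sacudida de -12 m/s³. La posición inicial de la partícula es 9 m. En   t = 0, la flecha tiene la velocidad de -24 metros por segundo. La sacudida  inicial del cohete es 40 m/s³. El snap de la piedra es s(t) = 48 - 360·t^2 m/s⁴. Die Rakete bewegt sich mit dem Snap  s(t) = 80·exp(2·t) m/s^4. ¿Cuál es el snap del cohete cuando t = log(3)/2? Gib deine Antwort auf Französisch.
Nous avons le snap s(t) = 80·exp(2·t). En substituant t = log(3)/2: s(log(3)/2) = 240.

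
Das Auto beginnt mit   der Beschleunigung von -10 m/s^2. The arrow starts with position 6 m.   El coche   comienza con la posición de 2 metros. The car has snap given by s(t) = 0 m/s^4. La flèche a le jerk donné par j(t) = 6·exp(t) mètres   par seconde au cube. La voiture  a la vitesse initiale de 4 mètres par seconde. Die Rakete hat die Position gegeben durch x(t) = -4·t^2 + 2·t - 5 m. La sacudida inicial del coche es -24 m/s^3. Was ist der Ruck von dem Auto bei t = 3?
Ausgehend von dem Snap s(t) = 0, nehmen wir 1 Stammfunktion. Durch Integration von dem Snap und Verwendung der Anfangsbedingung j(0) = -24, erhalten wir j(t) = -24. Aus der Gleichung für den Ruck j(t) = -24, setzen wir t = 3 ein und erhalten j = -24.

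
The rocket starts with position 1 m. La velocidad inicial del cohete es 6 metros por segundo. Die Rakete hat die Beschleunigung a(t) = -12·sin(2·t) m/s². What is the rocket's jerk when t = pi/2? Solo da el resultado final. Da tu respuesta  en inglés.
At t = pi/2, j = 24.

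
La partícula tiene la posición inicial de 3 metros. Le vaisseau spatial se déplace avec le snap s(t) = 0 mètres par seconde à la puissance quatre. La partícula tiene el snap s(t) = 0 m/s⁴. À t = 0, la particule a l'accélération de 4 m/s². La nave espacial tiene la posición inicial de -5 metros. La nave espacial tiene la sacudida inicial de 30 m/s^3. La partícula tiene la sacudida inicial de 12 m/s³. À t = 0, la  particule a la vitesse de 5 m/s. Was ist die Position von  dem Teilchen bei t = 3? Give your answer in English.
Starting from snap s(t) = 0, we take 4 antiderivatives. The antiderivative of snap is jerk. Using j(0) = 12, we get j(t) = 12. Integrating jerk and using the initial condition a(0) = 4, we get a(t) = 12·t + 4. Taking ∫a(t)dt and applying v(0) = 5, we find v(t) = 6·t^2 + 4·t + 5. Taking ∫v(t)dt and applying x(0) = 3, we find x(t) = 2·t^3 + 2·t^2 + 5·t + 3. From the given position equation x(t) = 2·t^3 + 2·t^2 + 5·t + 3, we substitute t = 3 to get x = 90.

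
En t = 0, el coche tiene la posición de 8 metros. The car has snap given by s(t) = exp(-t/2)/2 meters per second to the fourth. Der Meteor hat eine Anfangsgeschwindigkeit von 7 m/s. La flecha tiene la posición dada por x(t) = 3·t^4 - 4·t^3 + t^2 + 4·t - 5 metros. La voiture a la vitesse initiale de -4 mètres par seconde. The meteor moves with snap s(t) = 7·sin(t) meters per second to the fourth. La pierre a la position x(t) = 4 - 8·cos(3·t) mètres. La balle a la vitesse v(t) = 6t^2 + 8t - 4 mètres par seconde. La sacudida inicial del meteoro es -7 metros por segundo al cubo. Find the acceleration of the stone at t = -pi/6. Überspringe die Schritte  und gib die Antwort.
The acceleration at t = -pi/6 is a = 0.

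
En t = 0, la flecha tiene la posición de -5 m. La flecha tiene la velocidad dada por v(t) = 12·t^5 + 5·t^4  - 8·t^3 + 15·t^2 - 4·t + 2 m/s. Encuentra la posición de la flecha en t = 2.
Debemos encontrar la antiderivada de nuestra ecuación de la velocidad v(t) = 12·t^5 + 5·t^4 - 8·t^3 + 15·t^2 - 4·t + 2 1 vez. La integral de la velocidad, con x(0) = -5, da la posición: x(t) = 2·t^6 + t^5 - 2·t^4 + 5·t^3 - 2·t^2 + 2·t - 5. Tenemos la posición x(t) = 2·t^6 + t^5 - 2·t^4 + 5·t^3 - 2·t^2 + 2·t - 5. Sustituyendo t = 2: x(2) = 159.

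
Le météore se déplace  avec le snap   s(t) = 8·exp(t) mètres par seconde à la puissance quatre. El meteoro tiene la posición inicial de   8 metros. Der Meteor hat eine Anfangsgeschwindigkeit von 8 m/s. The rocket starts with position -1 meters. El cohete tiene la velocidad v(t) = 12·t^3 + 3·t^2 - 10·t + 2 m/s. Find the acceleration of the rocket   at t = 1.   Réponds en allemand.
Wir müssen unsere Gleichung für die Geschwindigkeit v(t) = 12·t^3 + 3·t^2 - 10·t + 2 1-mal ableiten. Durch Ableiten von der Geschwindigkeit erhalten wir die Beschleunigung: a(t) = 36·t^2 + 6·t - 10. Aus der Gleichung für die Beschleunigung a(t) = 36·t^2 + 6·t - 10, setzen wir t = 1 ein und erhalten a = 32.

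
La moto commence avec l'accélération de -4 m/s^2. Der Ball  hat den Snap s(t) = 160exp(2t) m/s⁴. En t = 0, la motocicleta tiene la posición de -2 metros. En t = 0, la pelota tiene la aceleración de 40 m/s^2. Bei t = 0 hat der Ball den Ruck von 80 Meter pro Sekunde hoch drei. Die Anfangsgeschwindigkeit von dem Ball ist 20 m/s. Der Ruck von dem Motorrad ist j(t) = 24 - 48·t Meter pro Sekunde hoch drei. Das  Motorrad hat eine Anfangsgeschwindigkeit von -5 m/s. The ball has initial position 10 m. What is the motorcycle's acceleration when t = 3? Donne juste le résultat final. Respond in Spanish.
En t = 3, a = -148.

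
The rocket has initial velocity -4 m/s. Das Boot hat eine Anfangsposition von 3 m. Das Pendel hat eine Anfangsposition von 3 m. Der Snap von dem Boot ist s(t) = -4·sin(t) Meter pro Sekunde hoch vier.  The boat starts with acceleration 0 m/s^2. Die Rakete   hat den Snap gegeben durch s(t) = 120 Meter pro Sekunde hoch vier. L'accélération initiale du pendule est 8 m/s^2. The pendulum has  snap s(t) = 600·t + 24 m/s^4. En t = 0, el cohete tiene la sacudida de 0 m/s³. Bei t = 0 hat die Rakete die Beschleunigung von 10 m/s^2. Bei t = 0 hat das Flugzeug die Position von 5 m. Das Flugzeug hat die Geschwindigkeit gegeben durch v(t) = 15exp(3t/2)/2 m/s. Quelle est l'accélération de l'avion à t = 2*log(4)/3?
Nous devons dériver notre équation de la vitesse v(t) = 15·exp(3·t/2)/2 1 fois. En dérivant la vitesse, nous obtenons l'accélération: a(t) = 45·exp(3·t/2)/4. Nous avons l'accélération a(t) = 45·exp(3·t/2)/4. En substituant t = 2*log(4)/3: a(2*log(4)/3) = 45.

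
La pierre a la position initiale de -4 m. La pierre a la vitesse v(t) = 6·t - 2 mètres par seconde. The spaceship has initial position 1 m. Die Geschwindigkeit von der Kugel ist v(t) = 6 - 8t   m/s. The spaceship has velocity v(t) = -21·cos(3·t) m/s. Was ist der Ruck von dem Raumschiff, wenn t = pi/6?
Ausgehend von der Geschwindigkeit v(t) = -21·cos(3·t), nehmen wir 2 Ableitungen. Durch Ableiten von der Geschwindigkeit erhalten wir die Beschleunigung: a(t) = 63·sin(3·t). Die Ableitung von der Beschleunigung ergibt den Ruck: j(t) = 189·cos(3·t). Wir haben den Ruck j(t) = 189·cos(3·t). Durch Einsetzen von t = pi/6: j(pi/6) = 0.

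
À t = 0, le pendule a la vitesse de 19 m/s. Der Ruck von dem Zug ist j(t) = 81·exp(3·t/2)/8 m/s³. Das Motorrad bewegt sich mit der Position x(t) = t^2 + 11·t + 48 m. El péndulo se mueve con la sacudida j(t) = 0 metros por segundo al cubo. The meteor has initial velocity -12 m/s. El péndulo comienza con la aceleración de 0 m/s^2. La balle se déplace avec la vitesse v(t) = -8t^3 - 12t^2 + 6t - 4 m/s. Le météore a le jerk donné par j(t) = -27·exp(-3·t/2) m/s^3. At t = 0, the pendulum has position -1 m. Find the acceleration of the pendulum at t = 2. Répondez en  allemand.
Wir müssen die Stammfunktion unserer Gleichung für den Ruck j(t) = 0 1-mal finden. Die Stammfunktion von dem Ruck, mit a(0) = 0, ergibt die Beschleunigung: a(t) = 0. Aus der Gleichung für die Beschleunigung a(t) = 0, setzen wir t = 2 ein und erhalten a = 0.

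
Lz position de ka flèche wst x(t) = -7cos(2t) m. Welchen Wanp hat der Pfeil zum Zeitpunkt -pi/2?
Um dies zu lösen, müssen wir 4 Ableitungen unserer Gleichung für die Position x(t) = -7·cos(2·t) nehmen. Die Ableitung von der Position ergibt die Geschwindigkeit: v(t) = 14·sin(2·t). Durch Ableiten von der Geschwindigkeit erhalten wir die Beschleunigung: a(t) = 28·cos(2·t). Mit d/dt von a(t) finden wir j(t) = -56·sin(2·t). Die Ableitung von dem Ruck ergibt den Snap: s(t) = -112·cos(2·t). Aus der Gleichung für den Snap s(t) = -112·cos(2·t), setzen wir t = -pi/2 ein und erhalten s = 112.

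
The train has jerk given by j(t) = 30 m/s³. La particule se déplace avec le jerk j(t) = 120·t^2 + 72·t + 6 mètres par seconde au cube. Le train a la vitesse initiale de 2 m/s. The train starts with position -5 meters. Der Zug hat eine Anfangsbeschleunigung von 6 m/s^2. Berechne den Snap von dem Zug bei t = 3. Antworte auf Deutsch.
Wir müssen unsere Gleichung für den Ruck j(t) = 30 1-mal ableiten. Die Ableitung von dem Ruck ergibt den Snap: s(t) = 0. Wir haben den Snap s(t) = 0. Durch Einsetzen von t = 3: s(3) = 0.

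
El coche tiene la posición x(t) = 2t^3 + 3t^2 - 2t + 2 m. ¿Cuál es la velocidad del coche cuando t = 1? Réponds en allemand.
Ausgehend von der Position x(t) = 2·t^3 + 3·t^2 - 2·t + 2, nehmen wir 1 Ableitung. Mit d/dt von x(t) finden wir v(t) = 6·t^2 + 6·t - 2. Wir haben die Geschwindigkeit v(t) = 6·t^2 + 6·t - 2. Durch Einsetzen von t = 1: v(1) = 10.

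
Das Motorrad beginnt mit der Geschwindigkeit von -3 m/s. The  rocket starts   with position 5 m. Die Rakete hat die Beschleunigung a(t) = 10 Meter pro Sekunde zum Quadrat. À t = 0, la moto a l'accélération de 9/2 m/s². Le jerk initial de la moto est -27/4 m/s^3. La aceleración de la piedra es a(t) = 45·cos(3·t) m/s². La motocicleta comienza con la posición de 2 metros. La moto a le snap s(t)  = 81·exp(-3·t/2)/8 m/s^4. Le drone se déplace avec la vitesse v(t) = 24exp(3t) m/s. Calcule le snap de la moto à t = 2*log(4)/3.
De l'équation du snap s(t) = 81·exp(-3·t/2)/8, nous substituons t = 2*log(4)/3 pour obtenir s = 81/32.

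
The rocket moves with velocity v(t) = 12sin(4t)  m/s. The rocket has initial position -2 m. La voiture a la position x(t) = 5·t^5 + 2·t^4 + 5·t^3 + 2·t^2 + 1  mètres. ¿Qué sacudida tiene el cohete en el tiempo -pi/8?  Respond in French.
En partant de la vitesse v(t) = 12·sin(4·t), nous prenons 2 dérivées. En dérivant la vitesse, nous obtenons l'accélération: a(t) = 48·cos(4·t). La dérivée de l'accélération donne le jerk: j(t) = -192·sin(4·t). De l'équation du jerk j(t) = -192·sin(4·t), nous substituons t = -pi/8 pour obtenir j = 192.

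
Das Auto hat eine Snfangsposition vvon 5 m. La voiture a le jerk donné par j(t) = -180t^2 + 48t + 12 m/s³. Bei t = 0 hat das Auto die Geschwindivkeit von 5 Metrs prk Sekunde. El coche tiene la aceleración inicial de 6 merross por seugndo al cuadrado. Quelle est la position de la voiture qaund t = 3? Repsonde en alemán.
Um dies zu lösen, müssen wir 3 Stammfunktionen unserer Gleichung für den Ruck j(t) = -180·t^2 + 48·t + 12 finden. Durch Integration von dem Ruck und Verwendung der Anfangsbedingung a(0) = 6, erhalten wir a(t) = -60·t^3 + 24·t^2 + 12·t + 6. Die Stammfunktion von der Beschleunigung ist die Geschwindigkeit. Mit v(0) = 5 erhalten wir v(t) = -15·t^4 + 8·t^3 + 6·t^2 + 6·t + 5. Die Stammfunktion von der Geschwindigkeit, mit x(0) = 5, ergibt die Position: x(t) = -3·t^5 + 2·t^4 + 2·t^3 + 3·t^2 + 5·t + 5. Mit x(t) = -3·t^5 + 2·t^4 + 2·t^3 + 3·t^2 + 5·t + 5 und Einsetzen von t = 3, finden wir x = -466.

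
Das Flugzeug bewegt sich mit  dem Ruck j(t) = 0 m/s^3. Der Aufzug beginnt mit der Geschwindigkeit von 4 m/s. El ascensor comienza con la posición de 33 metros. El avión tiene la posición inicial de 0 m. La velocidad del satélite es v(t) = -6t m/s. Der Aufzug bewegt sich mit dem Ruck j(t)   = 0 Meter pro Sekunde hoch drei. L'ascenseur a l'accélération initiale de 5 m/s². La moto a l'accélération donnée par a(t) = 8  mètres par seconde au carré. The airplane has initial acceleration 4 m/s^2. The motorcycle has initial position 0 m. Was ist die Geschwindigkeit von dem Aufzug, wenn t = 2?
Wir müssen die Stammfunktion unserer Gleichung für den Ruck j(t) = 0 2-mal finden. Mit ∫j(t)dt und Anwendung von a(0) = 5, finden wir a(t) = 5. Das Integral von der Beschleunigung, mit v(0) = 4, ergibt die Geschwindigkeit: v(t) = 5·t + 4. Wir haben die Geschwindigkeit v(t) = 5·t + 4. Durch Einsetzen von t = 2: v(2) = 14.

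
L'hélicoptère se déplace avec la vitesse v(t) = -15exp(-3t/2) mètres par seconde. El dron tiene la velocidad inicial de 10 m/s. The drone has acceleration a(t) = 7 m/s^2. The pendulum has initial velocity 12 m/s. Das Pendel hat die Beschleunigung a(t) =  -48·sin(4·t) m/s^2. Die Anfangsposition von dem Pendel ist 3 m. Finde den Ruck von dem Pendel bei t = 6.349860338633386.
Um dies zu lösen, müssen wir 1 Ableitung unserer Gleichung für die Beschleunigung a(t) = -48·sin(4·t) nehmen. Mit d/dt von a(t) finden wir j(t) = -192·cos(4·t). Wir haben den Ruck j(t) = -192·cos(4·t). Durch Einsetzen von t = 6.349860338633386: j(6.349860338633386) = -185.211998903628.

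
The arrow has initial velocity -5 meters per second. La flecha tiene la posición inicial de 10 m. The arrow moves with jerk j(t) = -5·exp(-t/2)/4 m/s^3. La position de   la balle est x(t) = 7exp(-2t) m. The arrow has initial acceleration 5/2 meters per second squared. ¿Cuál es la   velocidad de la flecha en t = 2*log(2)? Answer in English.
We must find the integral of our jerk equation j(t) = -5·exp(-t/2)/4 2 times. Finding the antiderivative of j(t) and using a(0) = 5/2: a(t) = 5·exp(-t/2)/2. Integrating acceleration and using the initial condition v(0) = -5, we get v(t) = -5·exp(-t/2). Using v(t) = -5·exp(-t/2) and substituting t = 2*log(2), we find v = -5/2.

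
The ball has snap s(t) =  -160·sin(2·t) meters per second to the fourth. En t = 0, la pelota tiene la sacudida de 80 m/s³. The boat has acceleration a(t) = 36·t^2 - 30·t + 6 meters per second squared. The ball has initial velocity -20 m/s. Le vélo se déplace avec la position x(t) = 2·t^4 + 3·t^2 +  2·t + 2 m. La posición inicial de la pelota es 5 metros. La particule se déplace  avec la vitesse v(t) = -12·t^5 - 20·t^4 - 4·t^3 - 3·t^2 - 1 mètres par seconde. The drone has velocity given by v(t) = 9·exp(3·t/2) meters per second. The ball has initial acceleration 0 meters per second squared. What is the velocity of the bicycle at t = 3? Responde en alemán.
Um dies zu lösen, müssen wir 1 Ableitung unserer Gleichung für die Position x(t) = 2·t^4 + 3·t^2 + 2·t + 2 nehmen. Durch Ableiten von der Position erhalten wir die Geschwindigkeit: v(t) = 8·t^3 + 6·t + 2. Mit v(t) = 8·t^3 + 6·t + 2 und Einsetzen von t = 3, finden wir v = 236.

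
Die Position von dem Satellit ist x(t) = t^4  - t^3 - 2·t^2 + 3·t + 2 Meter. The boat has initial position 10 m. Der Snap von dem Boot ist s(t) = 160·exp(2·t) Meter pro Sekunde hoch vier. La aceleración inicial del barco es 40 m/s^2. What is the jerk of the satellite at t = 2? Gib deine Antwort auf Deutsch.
Um dies zu lösen, müssen wir 3 Ableitungen unserer Gleichung für die Position x(t) = t^4 - t^3 - 2·t^2 + 3·t + 2 nehmen. Die Ableitung von der Position ergibt die Geschwindigkeit: v(t) = 4·t^3 - 3·t^2 - 4·t + 3. Die Ableitung von der Geschwindigkeit ergibt die Beschleunigung: a(t) = 12·t^2 - 6·t - 4. Die Ableitung von der Beschleunigung ergibt den Ruck: j(t) = 24·t - 6. Wir haben den Ruck j(t) = 24·t - 6. Durch Einsetzen von t = 2: j(2) = 42.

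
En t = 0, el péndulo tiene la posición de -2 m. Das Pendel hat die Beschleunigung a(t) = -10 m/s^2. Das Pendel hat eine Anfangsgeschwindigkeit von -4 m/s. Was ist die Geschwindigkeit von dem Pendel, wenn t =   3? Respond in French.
En partant de l'accélération a(t) = -10, nous prenons 1 primitive. En intégrant l'accélération et en utilisant la condition initiale v(0) = -4, nous obtenons v(t) = -10·t - 4. De l'équation de la vitesse v(t) = -10·t - 4, nous substituons t = 3 pour obtenir v = -34.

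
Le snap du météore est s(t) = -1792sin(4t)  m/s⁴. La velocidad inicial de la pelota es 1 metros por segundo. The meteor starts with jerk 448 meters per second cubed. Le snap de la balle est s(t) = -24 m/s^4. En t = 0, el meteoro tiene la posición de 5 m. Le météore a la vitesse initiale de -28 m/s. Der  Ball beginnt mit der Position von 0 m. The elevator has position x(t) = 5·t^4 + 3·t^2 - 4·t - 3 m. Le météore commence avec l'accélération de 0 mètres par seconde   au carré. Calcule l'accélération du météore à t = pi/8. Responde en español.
Debemos encontrar la antiderivada de nuestra ecuación del snap s(t) = -1792·sin(4·t) 2 veces. Tomando ∫s(t)dt y aplicando j(0) = 448, encontramos j(t) = 448·cos(4·t). Integrando la sacudida y usando la condición inicial a(0) = 0, obtenemos a(t) = 112·sin(4·t). Tenemos la aceleración a(t) = 112·sin(4·t). Sustituyendo t = pi/8: a(pi/8) = 112.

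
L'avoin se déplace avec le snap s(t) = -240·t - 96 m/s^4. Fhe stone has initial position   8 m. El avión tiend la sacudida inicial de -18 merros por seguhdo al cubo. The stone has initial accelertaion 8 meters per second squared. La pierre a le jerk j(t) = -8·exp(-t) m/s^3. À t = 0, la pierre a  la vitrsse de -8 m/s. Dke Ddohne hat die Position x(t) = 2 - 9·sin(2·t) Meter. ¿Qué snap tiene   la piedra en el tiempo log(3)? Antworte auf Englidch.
Starting from jerk j(t) = -8·exp(-t), we take 1 derivative. Differentiating jerk, we get snap: s(t) = 8·exp(-t). From the given snap equation s(t) = 8·exp(-t), we substitute t = log(3) to get s = 8/3.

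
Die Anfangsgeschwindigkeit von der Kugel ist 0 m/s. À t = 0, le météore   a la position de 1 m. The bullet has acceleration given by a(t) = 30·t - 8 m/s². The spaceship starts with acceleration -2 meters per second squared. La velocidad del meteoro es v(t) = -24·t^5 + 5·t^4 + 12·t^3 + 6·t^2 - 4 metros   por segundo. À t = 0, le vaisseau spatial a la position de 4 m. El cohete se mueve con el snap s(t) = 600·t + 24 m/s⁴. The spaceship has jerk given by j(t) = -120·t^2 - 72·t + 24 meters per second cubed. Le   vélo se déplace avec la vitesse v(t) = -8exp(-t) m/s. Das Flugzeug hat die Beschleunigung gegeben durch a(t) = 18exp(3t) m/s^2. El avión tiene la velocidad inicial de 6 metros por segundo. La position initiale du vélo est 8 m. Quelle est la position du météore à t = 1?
Pour résoudre ceci, nous devons prendre 1 primitive de notre équation de la vitesse v(t) = -24·t^5 + 5·t^4 + 12·t^3 + 6·t^2 - 4. La primitive de la vitesse est la position. En utilisant x(0) = 1, nous obtenons x(t) = -4·t^6 + t^5 + 3·t^4 + 2·t^3 - 4·t + 1. En utilisant x(t) = -4·t^6 + t^5 + 3·t^4 + 2·t^3 - 4·t + 1 et en substituant t = 1, nous trouvons x = -1.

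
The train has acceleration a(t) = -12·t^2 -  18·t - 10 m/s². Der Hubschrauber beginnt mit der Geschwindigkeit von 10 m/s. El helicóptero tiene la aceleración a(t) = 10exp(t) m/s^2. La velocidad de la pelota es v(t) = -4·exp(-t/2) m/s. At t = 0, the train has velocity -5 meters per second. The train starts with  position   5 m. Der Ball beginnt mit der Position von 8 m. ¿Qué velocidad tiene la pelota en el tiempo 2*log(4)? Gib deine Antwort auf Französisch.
Nous avons la vitesse v(t) = -4·exp(-t/2). En substituant t = 2*log(4): v(2*log(4)) = -1.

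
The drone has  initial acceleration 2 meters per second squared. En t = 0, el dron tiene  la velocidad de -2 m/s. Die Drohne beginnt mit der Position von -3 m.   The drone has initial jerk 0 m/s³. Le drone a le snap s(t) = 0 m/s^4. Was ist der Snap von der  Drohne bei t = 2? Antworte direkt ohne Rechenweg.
Der Snap bei t = 2 ist s = 0.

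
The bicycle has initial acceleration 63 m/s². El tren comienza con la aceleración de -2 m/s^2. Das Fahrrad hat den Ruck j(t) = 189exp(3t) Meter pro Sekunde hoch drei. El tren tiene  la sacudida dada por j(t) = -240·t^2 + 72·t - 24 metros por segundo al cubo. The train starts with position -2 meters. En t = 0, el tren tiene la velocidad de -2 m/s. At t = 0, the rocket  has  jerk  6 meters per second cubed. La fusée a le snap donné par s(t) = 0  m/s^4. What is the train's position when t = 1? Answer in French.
Pour résoudre ceci, nous devons prendre 3 intégrales de notre équation du jerk j(t) = -240·t^2 + 72·t - 24. L'intégrale du jerk est l'accélération. En utilisant a(0) = -2, nous obtenons a(t) = -80·t^3 + 36·t^2 - 24·t - 2. En intégrant l'accélération et en utilisant la condition initiale v(0) = -2, nous obtenons v(t) = -20·t^4 + 12·t^3 - 12·t^2 - 2·t - 2. La primitive de la vitesse, avec x(0) = -2, donne la position: x(t) = -4·t^5 + 3·t^4 - 4·t^3 - t^2 - 2·t - 2. Nous avons la position x(t) = -4·t^5 + 3·t^4 - 4·t^3 - t^2 - 2·t - 2. En substituant t = 1: x(1) = -10.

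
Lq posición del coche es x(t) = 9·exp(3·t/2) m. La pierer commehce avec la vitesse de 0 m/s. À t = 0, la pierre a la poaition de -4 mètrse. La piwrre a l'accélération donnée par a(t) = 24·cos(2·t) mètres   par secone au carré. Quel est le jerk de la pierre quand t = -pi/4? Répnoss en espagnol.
Para resolver esto, necesitamos tomar 1 derivada de nuestra ecuación de la aceleración a(t) = 24·cos(2·t). Derivando la aceleración, obtenemos la sacudida: j(t) = -48·sin(2·t). Tenemos la sacudida j(t) = -48·sin(2·t). Sustituyendo t = -pi/4: j(-pi/4) = 48.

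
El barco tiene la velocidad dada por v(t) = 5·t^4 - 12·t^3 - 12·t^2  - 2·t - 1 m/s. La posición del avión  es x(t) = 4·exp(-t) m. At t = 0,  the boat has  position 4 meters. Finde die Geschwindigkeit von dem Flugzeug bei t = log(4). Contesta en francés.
En partant de la position x(t) = 4·exp(-t), nous prenons 1 dérivée. En prenant d/dt de x(t), nous trouvons v(t) = -4·exp(-t). Nous avons la vitesse v(t) = -4·exp(-t). En substituant t = log(4): v(log(4)) = -1.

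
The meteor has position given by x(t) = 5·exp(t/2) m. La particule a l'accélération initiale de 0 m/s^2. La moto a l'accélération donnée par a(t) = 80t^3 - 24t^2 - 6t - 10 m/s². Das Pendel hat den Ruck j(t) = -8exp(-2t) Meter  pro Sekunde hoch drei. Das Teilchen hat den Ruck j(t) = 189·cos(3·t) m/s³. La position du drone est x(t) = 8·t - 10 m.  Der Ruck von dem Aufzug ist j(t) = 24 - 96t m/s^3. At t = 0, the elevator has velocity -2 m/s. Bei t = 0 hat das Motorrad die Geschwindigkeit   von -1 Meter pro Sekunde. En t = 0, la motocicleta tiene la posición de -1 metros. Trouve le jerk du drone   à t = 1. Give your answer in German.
Um dies zu lösen, müssen wir 3 Ableitungen unserer Gleichung für die Position x(t) = 8·t - 10 nehmen. Die Ableitung von der Position ergibt die Geschwindigkeit: v(t) = 8. Die Ableitung von der Geschwindigkeit ergibt die Beschleunigung: a(t) = 0. Die Ableitung von der Beschleunigung ergibt den Ruck: j(t) = 0. Wir haben den Ruck j(t) = 0. Durch Einsetzen von t = 1: j(1) = 0.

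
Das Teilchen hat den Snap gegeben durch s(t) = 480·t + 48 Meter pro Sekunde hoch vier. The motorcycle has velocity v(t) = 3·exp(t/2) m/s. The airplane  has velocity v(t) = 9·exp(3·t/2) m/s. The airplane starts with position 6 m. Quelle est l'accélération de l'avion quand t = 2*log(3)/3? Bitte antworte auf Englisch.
We must differentiate our velocity equation v(t) = 9·exp(3·t/2) 1 time. The derivative of velocity gives acceleration: a(t) = 27·exp(3·t/2)/2. Using a(t) = 27·exp(3·t/2)/2 and substituting t = 2*log(3)/3, we find a = 81/2.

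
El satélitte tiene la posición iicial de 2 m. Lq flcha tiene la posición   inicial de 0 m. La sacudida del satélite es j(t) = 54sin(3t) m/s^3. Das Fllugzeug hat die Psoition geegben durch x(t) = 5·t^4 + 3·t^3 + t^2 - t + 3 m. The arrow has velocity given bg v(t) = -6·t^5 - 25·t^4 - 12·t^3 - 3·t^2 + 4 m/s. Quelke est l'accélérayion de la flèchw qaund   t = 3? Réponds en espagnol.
Debemos derivar nuestra ecuación de la velocidad v(t) = -6·t^5 - 25·t^4 - 12·t^3 - 3·t^2 + 4 1 vez. La derivada de la velocidad da la aceleración: a(t) = -30·t^4 - 100·t^3 - 36·t^2 - 6·t. Tenemos la aceleración a(t) = -30·t^4 - 100·t^3 - 36·t^2 - 6·t. Sustituyendo t = 3: a(3) = -5472.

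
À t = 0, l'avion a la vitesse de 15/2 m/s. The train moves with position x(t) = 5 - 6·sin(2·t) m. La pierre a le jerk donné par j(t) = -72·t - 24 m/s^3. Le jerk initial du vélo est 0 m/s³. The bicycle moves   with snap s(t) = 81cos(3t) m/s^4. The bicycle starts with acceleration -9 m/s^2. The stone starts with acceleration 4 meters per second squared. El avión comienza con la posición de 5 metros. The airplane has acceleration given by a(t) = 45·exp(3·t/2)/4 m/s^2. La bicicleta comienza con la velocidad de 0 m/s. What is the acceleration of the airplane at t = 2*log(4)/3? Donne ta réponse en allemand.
Mit a(t) = 45·exp(3·t/2)/4 und Einsetzen von t = 2*log(4)/3, finden wir a = 45.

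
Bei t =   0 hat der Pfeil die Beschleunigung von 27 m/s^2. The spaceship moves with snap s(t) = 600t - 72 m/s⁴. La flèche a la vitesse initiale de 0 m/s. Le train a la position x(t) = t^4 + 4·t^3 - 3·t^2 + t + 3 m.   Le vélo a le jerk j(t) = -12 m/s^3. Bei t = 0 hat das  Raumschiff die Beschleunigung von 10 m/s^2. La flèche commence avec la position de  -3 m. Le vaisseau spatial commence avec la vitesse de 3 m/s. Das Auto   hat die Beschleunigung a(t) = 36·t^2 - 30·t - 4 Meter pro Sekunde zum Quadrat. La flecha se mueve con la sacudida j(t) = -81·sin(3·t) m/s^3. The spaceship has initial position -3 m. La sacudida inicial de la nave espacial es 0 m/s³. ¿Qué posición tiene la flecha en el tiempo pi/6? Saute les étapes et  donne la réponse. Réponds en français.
La position à t = pi/6 est x = 0.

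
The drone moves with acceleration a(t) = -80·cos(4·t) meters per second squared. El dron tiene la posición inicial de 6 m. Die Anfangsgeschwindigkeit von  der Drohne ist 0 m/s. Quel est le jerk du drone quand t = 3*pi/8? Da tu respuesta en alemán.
Wir müssen unsere Gleichung für die Beschleunigung a(t) = -80·cos(4·t) 1-mal ableiten. Die Ableitung von der Beschleunigung ergibt den Ruck: j(t) = 320·sin(4·t). Aus der Gleichung für den Ruck j(t) = 320·sin(4·t), setzen wir t = 3*pi/8 ein und erhalten j = -320.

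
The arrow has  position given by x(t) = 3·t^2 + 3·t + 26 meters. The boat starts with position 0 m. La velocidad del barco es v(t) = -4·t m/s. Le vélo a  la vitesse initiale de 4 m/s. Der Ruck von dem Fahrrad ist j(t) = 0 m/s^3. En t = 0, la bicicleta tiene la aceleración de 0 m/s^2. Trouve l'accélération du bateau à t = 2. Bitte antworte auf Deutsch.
Wir müssen unsere Gleichung für die Geschwindigkeit v(t) = -4·t 1-mal ableiten. Durch Ableiten von der Geschwindigkeit erhalten wir die Beschleunigung: a(t) = -4. Aus der Gleichung für die Beschleunigung a(t) = -4, setzen wir t = 2 ein und erhalten a = -4.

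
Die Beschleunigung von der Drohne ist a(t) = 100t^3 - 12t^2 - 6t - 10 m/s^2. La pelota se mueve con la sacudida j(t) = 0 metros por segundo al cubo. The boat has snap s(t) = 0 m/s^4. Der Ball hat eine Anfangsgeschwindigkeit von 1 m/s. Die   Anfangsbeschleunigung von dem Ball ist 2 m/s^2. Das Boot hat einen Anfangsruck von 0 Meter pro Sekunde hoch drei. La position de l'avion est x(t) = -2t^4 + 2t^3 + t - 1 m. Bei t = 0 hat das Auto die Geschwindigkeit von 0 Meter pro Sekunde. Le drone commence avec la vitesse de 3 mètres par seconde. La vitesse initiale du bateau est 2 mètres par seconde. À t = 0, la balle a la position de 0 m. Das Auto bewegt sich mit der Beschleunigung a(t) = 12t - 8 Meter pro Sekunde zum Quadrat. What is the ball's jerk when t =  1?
From the given jerk equation j(t) = 0, we substitute t = 1 to get j = 0.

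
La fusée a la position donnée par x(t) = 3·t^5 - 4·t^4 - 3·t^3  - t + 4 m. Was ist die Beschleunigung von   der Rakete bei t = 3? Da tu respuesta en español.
Para resolver esto, necesitamos tomar 2 derivadas de nuestra ecuación de la posición x(t) = 3·t^5 - 4·t^4 - 3·t^3 - t + 4. Derivando la posición, obtenemos la velocidad: v(t) = 15·t^4 - 16·t^3 - 9·t^2 - 1. Derivando la velocidad, obtenemos la aceleración: a(t) = 60·t^3 - 48·t^2 - 18·t. Tenemos la aceleración a(t) = 60·t^3 - 48·t^2 - 18·t. Sustituyendo t = 3: a(3) = 1134.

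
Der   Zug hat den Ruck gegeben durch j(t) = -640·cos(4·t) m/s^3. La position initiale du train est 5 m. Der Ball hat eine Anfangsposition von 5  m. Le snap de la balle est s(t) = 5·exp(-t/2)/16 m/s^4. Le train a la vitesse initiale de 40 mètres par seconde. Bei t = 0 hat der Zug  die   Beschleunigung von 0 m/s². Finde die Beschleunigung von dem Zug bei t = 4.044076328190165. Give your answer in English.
We need to integrate our jerk equation j(t) = -640·cos(4·t) 1 time. The antiderivative of jerk, with a(0) = 0, gives acceleration: a(t) = -160·sin(4·t). From the given acceleration equation a(t) = -160·sin(4·t), we substitute t = 4.044076328190165 to get a = 72.2251973339004.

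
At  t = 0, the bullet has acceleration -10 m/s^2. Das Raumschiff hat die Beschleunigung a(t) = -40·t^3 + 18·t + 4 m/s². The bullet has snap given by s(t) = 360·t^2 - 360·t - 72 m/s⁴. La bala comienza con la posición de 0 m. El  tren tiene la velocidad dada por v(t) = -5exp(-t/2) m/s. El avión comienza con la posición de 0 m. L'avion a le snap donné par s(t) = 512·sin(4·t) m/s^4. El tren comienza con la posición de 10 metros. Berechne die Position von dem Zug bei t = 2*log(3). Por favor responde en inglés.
We need to integrate our velocity equation v(t) = -5·exp(-t/2) 1 time. The antiderivative of velocity is position. Using x(0) = 10, we get x(t) = 10·exp(-t/2). From the given position equation x(t) = 10·exp(-t/2), we substitute t = 2*log(3) to get x = 10/3.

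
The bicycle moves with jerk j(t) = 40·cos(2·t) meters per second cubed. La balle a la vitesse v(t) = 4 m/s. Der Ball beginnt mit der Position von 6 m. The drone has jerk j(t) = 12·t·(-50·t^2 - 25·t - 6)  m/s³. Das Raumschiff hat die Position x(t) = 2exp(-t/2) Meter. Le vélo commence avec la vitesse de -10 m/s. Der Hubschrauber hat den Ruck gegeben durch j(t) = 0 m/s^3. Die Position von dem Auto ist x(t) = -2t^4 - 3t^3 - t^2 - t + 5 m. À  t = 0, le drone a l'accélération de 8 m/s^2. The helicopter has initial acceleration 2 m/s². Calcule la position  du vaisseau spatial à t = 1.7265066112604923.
Nous avons la position x(t) = 2·exp(-t/2). En substituant t = 1.7265066112604923: x(1.7265066112604923) = 0.843575287359144.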